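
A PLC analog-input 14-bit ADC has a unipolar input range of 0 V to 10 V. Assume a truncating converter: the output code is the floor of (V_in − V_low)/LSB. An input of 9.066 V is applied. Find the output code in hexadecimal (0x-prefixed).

LSB = 10 V / 16384 = 0.610 mV.
(9.066 − 0) / 0.000610352 = 14853.734 LSBs.
Floor → code 14853.
In hexadecimal (0x-prefixed): 0x3A05.

code 0x3A05 (decimal 14853)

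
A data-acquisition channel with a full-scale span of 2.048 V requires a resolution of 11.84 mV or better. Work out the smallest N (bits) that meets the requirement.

Number of steps required ≥ 2.048 V / 11.84 mV = 172.97.
Need 2^N ≥ 172.97; 2^7 = 128, 2^8 = 256.
Minimum N = 8.

8 bits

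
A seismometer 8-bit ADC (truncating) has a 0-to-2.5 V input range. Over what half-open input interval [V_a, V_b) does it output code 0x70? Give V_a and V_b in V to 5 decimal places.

[1.09375 V, 1.10352 V)

LSB = 2.5/2^8 = 9.766 mV.
Code 0x70 = 112 decimal.
V_a = V_low + 112·LSB = 1.09375 V; V_b = V_low + 113·LSB = 1.10352 V.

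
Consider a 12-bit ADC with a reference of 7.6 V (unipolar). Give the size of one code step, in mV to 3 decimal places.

Full-scale span = 7.6 V.
LSB = 7.6 / 2^12 = 7.6 / 4096 = 0.00185547 V = 1.855 mV.

1.855 mV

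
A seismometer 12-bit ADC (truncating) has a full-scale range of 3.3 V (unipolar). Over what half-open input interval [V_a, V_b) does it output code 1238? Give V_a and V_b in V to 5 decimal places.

[0.99741 V, 0.99822 V)

LSB = 3.3/2^12 = 0.806 mV.
V_a = V_low + 1238·LSB = 0.997412 V; V_b = V_low + 1239·LSB = 0.998218 V.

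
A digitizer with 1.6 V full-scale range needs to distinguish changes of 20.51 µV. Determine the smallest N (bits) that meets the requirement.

17 bits

Number of steps required ≥ 1.6 V / 20.51 µV = 78010.73.
Need 2^N ≥ 78010.73; 2^16 = 65536, 2^17 = 131072.
Minimum N = 17.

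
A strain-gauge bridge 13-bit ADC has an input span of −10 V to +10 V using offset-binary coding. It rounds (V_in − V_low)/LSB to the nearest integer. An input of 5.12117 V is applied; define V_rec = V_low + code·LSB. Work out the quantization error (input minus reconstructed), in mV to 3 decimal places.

-0.900 mV

One LSB is 20 V / 8192 = 2.441 mV.
Scaled input = 6193.6312 LSBs, so code = 6194.
V_rec = (−10) + 6194·0.00244141 = 5.1220703 V.
V_in − V_rec = -0.000900312 V = -0.900 mV.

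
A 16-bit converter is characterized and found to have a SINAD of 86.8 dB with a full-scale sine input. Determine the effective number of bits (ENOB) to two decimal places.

14.13 bits

ENOB = (SINAD − 1.76) / 6.02 = (86.8 − 1.76)/6.02 = 14.126.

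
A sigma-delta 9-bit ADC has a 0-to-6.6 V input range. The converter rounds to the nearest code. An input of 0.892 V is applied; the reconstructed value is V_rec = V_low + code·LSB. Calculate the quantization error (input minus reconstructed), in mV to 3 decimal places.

2.547 mV

One LSB is 6.6 V / 512 = 12.891 mV.
Scaled input = 69.1976 LSBs, so code = 69.
Reconstructed: 0.88945312 V.
Error = 0.892 − 0.88945312 = 0.00254688 V = 2.547 mV.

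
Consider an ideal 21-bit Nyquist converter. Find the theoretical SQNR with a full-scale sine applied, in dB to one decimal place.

128.2 dB

SNR ≈ 6.02·N + 1.76 dB = 6.02·21 + 1.76 = 128.18 dB.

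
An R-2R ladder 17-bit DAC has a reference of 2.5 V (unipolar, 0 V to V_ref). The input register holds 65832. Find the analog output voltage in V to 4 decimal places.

1.2556 V

LSB = 2.5 V / 2^17 = 19.07 µV.
V_out = 0 + 65832 × 1.90735e-05 V = 1.25565 V.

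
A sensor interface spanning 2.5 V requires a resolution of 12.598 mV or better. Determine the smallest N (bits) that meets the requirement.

8 bits

Number of steps required ≥ 2.5 V / 12.598 mV = 198.44.
Need 2^N ≥ 198.44; 2^7 = 128, 2^8 = 256.
Minimum N = 8.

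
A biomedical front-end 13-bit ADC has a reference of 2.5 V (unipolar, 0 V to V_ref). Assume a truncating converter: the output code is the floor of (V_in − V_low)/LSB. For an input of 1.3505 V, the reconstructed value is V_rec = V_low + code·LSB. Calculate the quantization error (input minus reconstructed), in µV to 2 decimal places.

97.17 µV

Step size: 2.5 V ÷ 2^13 = 305.18 µV.
Scaled input = 4425.3184 LSBs, so code = 4425.
Code 4425 maps back to 0 + 4425×0.000305176 V = 1.3504028 V.
Error = 1.3505 − 1.3504028 = 9.7168e-05 V = 97.17 µV.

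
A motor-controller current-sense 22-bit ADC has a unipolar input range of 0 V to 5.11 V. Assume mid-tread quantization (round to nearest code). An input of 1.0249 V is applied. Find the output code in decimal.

Full-scale span = 5.11 V; LSB = 5.11/2^22 = 1.22 µV.
(V_in − V_low)/LSB = (1.0249 − 0) / 1.21832e-06 = 841241.129.
Round → code 841241.

code 841241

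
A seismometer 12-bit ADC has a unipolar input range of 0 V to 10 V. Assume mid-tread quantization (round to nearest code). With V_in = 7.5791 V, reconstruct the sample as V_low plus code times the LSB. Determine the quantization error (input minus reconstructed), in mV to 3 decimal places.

0.975 mV

One LSB is 10 V / 4096 = 2.441 mV.
(7.5791 − 0)/0.00244141 = 3104.3994; round gives code 3104.
V_rec = 0 + 3104·0.00244141 = 7.578125 V.
V_in − V_rec = 0.000975 V = 0.975 mV.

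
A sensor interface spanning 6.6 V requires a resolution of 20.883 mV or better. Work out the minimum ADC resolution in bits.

9 bits

Number of steps required ≥ 6.6 V / 20.883 mV = 316.05.
Need 2^N ≥ 316.05; 2^8 = 256, 2^9 = 512.
Minimum N = 9.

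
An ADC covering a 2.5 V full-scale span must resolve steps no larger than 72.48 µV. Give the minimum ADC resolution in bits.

16 bits

Number of steps required ≥ 2.5 V / 72.48 µV = 34492.27.
Need 2^N ≥ 34492.27; 2^15 = 32768, 2^16 = 65536.
Minimum N = 16.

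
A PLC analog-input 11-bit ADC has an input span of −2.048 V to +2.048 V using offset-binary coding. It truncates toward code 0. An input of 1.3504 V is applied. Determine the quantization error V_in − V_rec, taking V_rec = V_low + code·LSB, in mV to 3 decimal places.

LSB = 4.096/2^11 = 2.000 mV.
Scaled input = 1699.2000 LSBs, so code = 1699.
Code 1699 maps back to (−2.048) + 1699×0.002 V = 1.35 V.
V_in − V_rec = 0.0004 V = 0.400 mV.

0.400 mV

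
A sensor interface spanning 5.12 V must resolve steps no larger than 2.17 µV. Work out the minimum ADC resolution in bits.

Number of steps required ≥ 5.12 V / 2.17 µV = 2359447.00.
Need 2^N ≥ 2359447.00; 2^21 = 2097152, 2^22 = 4194304.
Minimum N = 22.

22 bits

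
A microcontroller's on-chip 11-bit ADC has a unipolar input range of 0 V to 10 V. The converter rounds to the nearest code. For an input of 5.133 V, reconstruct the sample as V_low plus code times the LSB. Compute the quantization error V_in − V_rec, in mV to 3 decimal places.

LSB = 10/2^11 = 4.883 mV.
(V_in − V_low)/LSB = (5.133 − 0)/0.00488281 = 1051.2384 → code 1051 (round).
Code 1051 maps back to 0 + 1051×0.00488281 V = 5.1318359 V.
Difference: 0.00116406 V → 1.164 mV.

1.164 mV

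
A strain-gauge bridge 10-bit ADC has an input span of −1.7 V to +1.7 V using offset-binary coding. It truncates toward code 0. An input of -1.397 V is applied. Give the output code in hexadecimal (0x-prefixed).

code 0x5B (decimal 91)

LSB = 3.4 V / 1024 = 3.320 mV.
(V_in − V_low)/LSB = (-1.397 − (−1.7)) / 0.00332031 = 91.256.
⌊·⌋(91.256) = 91.
In hexadecimal (0x-prefixed): 0x5B.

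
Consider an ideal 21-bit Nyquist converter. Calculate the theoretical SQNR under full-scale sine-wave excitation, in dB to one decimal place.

SNR ≈ 6.02·N + 1.76 dB = 6.02·21 + 1.76 = 128.18 dB.

128.2 dB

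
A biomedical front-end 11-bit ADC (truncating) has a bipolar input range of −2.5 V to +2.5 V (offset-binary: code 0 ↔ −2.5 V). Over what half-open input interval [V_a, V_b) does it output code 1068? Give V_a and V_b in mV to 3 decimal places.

LSB = 5/2^11 = 2.441 mV.
V_a = V_low + 1068·LSB = 0.107422 V; V_b = V_low + 1069·LSB = 0.109863 V.

[107.422 mV, 109.863 mV)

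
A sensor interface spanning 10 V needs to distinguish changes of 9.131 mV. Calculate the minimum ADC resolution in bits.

Number of steps required ≥ 10 V / 9.131 mV = 1095.17.
Need 2^N ≥ 1095.17; 2^10 = 1024, 2^11 = 2048.
Minimum N = 11.

11 bits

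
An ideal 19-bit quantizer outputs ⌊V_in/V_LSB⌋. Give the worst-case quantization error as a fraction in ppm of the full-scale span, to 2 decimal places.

Truncating → worst-case error = 1 LSB = V_FS/2^19, so 1e+06/524288 = 1.90735 ppm of full scale.

1.91 ppm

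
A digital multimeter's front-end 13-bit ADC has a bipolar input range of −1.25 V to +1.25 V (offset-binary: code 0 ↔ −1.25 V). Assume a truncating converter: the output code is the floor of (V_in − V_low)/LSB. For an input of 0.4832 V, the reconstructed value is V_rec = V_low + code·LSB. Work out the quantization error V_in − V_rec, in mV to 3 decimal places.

One LSB is 2.5 V / 8192 = 305.18 µV.
Scaled input = 5679.3498 LSBs, so code = 5679.
Reconstructed: 0.48309326 V.
Difference: 0.000106738 V → 0.107 mV.

0.107 mV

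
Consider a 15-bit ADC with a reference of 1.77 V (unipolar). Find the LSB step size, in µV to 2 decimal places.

Full-scale span = 1.77 V.
LSB = 1.77 / 2^15 = 1.77 / 32768 = 5.40161e-05 V = 54.02 µV.

54.02 µV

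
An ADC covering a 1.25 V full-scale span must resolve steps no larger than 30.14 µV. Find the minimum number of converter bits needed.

Number of steps required ≥ 1.25 V / 30.14 µV = 41473.13.
Need 2^N ≥ 41473.13; 2^15 = 32768, 2^16 = 65536.
Minimum N = 16.

16 bits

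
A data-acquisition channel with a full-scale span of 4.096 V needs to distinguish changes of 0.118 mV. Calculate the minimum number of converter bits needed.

Number of steps required ≥ 4.096 V / 0.118 mV = 34711.86.
Need 2^N ≥ 34711.86; 2^15 = 32768, 2^16 = 65536.
Minimum N = 16.

16 bits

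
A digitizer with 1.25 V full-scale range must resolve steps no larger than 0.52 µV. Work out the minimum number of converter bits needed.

Number of steps required ≥ 1.25 V / 0.52 µV = 2403846.15.
Need 2^N ≥ 2403846.15; 2^21 = 2097152, 2^22 = 4194304.
Minimum N = 22.

22 bits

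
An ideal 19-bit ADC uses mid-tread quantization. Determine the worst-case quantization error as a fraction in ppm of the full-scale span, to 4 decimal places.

Rounding → worst-case error = ½ LSB = V_FS/2^20, so 1e+06/1048576 = 0.953674 ppm of full scale.

0.9537 ppm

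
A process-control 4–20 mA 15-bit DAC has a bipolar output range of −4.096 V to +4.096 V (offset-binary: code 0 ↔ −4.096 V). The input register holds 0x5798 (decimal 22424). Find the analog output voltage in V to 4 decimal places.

1.5100 V

LSB = 8.192 V / 2^15 = 250.00 µV.
Code 0x5798 = 22424 decimal.
V_out = (−4.096) + 22424 × 0.00025 V = 1.51 V.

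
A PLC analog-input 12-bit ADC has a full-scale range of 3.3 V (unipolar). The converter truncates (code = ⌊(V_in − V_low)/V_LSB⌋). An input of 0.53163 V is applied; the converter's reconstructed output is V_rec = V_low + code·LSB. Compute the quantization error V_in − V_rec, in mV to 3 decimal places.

0.697 mV

Step size: 3.3 V ÷ 2^12 = 0.806 mV.
(0.53163 − 0)/0.000805664 = 659.8656; ⌊·⌋ gives code 659.
Reconstructed: 0.53093262 V.
V_in − V_rec = 0.000697383 V = 0.697 mV.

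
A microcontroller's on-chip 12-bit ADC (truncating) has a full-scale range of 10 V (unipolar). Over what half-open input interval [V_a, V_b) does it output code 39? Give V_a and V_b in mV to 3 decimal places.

[95.215 mV, 97.656 mV)

LSB = 10/2^12 = 2.441 mV.
V_a = V_low + 39·LSB = 0.0952148 V; V_b = V_low + 40·LSB = 0.0976562 V.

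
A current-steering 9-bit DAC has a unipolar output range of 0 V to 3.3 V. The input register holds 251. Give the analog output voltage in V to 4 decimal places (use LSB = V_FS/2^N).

LSB = 3.3 V / 2^9 = 6.445 mV.
V_out = 0 + 251 × 0.00644531 V = 1.61777 V.

1.6178 V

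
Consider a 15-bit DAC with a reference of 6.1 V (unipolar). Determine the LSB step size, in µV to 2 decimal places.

186.16 µV

Full-scale span = 6.1 V.
LSB = 6.1 / 2^15 = 6.1 / 32768 = 0.000186157 V = 186.16 µV.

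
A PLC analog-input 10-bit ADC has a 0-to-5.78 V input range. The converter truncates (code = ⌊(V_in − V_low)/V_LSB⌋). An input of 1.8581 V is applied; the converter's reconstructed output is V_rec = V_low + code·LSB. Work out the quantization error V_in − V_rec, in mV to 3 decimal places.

LSB = 5.78/2^10 = 5.645 mV.
(V_in − V_low)/LSB = (1.8581 − 0)/0.00564453 = 329.1859 → code 329 (floor).
Code 329 maps back to 0 + 329×0.00564453 V = 1.8570508 V.
V_in − V_rec = 0.00104922 V = 1.049 mV.

1.049 mV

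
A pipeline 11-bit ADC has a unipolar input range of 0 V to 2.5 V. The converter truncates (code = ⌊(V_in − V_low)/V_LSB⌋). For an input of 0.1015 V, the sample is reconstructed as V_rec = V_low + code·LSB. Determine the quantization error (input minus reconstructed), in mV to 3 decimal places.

Step size: 2.5 V ÷ 2^11 = 1.221 mV.
(V_in − V_low)/LSB = (0.1015 − 0)/0.0012207 = 83.1488 → code 83 (floor).
V_rec = 0 + 83·0.0012207 = 0.10131836 V.
V_in − V_rec = 0.000181641 V = 0.182 mV.

0.182 mV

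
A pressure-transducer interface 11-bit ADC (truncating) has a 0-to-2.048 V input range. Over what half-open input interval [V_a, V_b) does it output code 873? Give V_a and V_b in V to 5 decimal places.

[0.87300 V, 0.87400 V)

LSB = 2.048/2^11 = 1.000 mV.
V_a = V_low + 873·LSB = 0.873 V; V_b = V_low + 874·LSB = 0.874 V.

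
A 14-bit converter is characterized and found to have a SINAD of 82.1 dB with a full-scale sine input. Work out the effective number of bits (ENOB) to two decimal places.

ENOB = (SINAD − 1.76) / 6.02 = (82.1 − 1.76)/6.02 = 13.346.

13.35 bits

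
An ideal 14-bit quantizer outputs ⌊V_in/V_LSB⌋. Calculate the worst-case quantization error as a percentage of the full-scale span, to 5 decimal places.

Truncating → worst-case error = 1 LSB = V_FS/2^14, so 100/16384 = 0.00610352 % of full scale.

0.00610 %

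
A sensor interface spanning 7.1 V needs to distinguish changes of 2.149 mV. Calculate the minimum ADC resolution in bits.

12 bits

Number of steps required ≥ 7.1 V / 2.149 mV = 3303.86.
Need 2^N ≥ 3303.86; 2^11 = 2048, 2^12 = 4096.
Minimum N = 12.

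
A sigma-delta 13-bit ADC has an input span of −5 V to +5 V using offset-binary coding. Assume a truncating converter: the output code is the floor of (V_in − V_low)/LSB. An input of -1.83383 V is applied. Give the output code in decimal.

LSB = 10 V / 8192 = 1.221 mV.
Input sits at 2593.726 steps above V_low.
Floor → code 2593.

code 2593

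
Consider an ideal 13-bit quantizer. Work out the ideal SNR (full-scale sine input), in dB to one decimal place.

SNR ≈ 6.02·N + 1.76 dB = 6.02·13 + 1.76 = 80.02 dB.

80.0 dB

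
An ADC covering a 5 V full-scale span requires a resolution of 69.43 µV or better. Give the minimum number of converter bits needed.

Number of steps required ≥ 5 V / 69.43 µV = 72014.98.
Need 2^N ≥ 72014.98; 2^16 = 65536, 2^17 = 131072.
Minimum N = 17.

17 bits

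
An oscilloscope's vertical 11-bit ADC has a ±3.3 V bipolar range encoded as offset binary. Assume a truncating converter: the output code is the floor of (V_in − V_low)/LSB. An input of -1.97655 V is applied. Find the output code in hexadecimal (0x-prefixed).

Full-scale span = 6.6 V; LSB = 6.6/2^11 = 3.223 mV.
(V_in − V_low)/LSB = (-1.97655 − (−3.3)) / 0.00322266 = 410.671.
So the output code is 410.
In hexadecimal (0x-prefixed): 0x19A.

code 0x19A (decimal 410)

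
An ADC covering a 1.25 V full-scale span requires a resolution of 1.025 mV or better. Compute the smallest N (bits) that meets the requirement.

Number of steps required ≥ 1.25 V / 1.025 mV = 1219.51.
Need 2^N ≥ 1219.51; 2^10 = 1024, 2^11 = 2048.
Minimum N = 11.

11 bits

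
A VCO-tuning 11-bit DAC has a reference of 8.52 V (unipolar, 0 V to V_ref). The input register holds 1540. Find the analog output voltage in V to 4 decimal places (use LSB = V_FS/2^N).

LSB = 8.52 V / 2^11 = 4.160 mV.
V_out = 0 + 1540 × 0.00416016 V = 6.40664 V.

6.4066 V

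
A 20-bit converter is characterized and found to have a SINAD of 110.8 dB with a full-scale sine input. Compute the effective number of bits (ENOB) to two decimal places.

18.11 bits

ENOB = (SINAD − 1.76) / 6.02 = (110.8 − 1.76)/6.02 = 18.113.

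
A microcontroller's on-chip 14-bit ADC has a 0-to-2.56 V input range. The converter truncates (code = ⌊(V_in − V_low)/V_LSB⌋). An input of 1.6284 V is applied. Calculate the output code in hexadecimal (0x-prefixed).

With 16384 levels over 2.56 V, one step is 156.25 µV.
(1.6284 − 0) / 0.00015625 = 10421.760 LSBs.
Floor → code 10421.
In hexadecimal (0x-prefixed): 0x28B5.

code 0x28B5 (decimal 10421)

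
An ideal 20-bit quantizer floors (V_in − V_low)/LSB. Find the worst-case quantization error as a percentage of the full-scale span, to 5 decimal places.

Truncating → worst-case error = 1 LSB = V_FS/2^20, so 100/1048576 = 9.53674e-05 % of full scale.

0.00010 %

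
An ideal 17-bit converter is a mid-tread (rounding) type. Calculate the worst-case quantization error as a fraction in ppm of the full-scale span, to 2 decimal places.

3.81 ppm

Rounding → worst-case error = ½ LSB = V_FS/2^18, so 1e+06/262144 = 3.8147 ppm of full scale.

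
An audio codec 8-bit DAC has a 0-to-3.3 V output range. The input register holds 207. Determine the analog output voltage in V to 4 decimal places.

LSB = 3.3 V / 2^8 = 12.891 mV.
V_out = 0 + 207 × 0.0128906 V = 2.66836 V.

2.6684 V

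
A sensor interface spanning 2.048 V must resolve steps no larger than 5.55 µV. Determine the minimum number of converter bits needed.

Number of steps required ≥ 2.048 V / 5.55 µV = 369009.01.
Need 2^N ≥ 369009.01; 2^18 = 262144, 2^19 = 524288.
Minimum N = 19.

19 bits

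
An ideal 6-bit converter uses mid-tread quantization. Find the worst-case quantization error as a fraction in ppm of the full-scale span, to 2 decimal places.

7812.50 ppm

Rounding → worst-case error = ½ LSB = V_FS/2^7, so 1e+06/128 = 7812.5 ppm of full scale.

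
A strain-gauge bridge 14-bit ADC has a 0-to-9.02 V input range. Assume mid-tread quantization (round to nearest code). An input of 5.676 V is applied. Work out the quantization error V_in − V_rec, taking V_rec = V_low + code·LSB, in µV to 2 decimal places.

-37.60 µV

Step size: 9.02 V ÷ 2^14 = 0.551 mV.
(V_in − V_low)/LSB = (5.676 − 0)/0.000550537 = 10309.9317 → code 10310 (round).
V_rec = 0 + 10310·0.000550537 = 5.6760376 V.
Error = 5.676 − 5.6760376 = -3.75977e-05 V = -37.60 µV.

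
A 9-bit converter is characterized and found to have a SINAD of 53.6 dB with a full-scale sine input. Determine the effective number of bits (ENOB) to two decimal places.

8.61 bits

ENOB = (SINAD − 1.76) / 6.02 = (53.6 − 1.76)/6.02 = 8.611.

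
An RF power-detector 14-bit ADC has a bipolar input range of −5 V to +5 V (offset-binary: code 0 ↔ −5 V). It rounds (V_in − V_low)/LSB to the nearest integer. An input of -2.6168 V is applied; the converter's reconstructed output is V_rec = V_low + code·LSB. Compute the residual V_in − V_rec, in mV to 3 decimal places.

-0.223 mV

LSB = 10/2^14 = 0.610 mV.
(-2.6168 − (−5))/0.000610352 = 3904.6349; round gives code 3905.
Code 3905 maps back to (−5) + 3905×0.000610352 V = -2.6165771 V.
Difference: -0.000222852 V → -0.223 mV.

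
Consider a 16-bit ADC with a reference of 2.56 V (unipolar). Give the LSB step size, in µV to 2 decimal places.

39.06 µV

Full-scale span = 2.56 V.
LSB = 2.56 / 2^16 = 2.56 / 65536 = 3.90625e-05 V = 39.06 µV.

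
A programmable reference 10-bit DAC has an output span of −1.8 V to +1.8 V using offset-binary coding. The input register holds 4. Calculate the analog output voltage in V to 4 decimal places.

LSB = 3.6 V / 2^10 = 3.516 mV.
V_out = (−1.8) + 4 × 0.00351563 V = -1.78594 V.

-1.7859 V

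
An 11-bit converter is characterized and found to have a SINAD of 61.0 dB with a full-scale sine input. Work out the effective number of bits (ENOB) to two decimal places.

9.84 bits

ENOB = (SINAD − 1.76) / 6.02 = (61.0 − 1.76)/6.02 = 9.841.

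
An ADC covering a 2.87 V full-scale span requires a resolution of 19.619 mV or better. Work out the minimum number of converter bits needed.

Number of steps required ≥ 2.87 V / 19.619 mV = 146.29.
Need 2^N ≥ 146.29; 2^7 = 128, 2^8 = 256.
Minimum N = 8.

8 bits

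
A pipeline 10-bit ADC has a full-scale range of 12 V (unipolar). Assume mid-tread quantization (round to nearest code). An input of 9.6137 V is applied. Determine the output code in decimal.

code 820

Full-scale span = 12 V; LSB = 12/2^10 = 11.719 mV.
(9.6137 − 0) / 0.0117188 = 820.369 LSBs.
round(820.369) = 820.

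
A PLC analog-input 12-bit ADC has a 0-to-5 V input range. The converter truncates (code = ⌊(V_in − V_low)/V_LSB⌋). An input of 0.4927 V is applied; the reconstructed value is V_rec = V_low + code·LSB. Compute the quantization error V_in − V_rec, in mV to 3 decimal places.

Step size: 5 V ÷ 2^12 = 1.221 mV.
Scaled input = 403.6198 LSBs, so code = 403.
V_rec = 0 + 403·0.0012207 = 0.49194336 V.
V_in − V_rec = 0.000756641 V = 0.757 mV.

0.757 mV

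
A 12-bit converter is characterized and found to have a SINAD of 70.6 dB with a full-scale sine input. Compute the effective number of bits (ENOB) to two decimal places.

ENOB = (SINAD − 1.76) / 6.02 = (70.6 − 1.76)/6.02 = 11.435.

11.44 bits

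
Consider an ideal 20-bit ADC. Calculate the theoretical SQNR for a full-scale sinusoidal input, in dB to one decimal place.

122.2 dB

SNR ≈ 6.02·N + 1.76 dB = 6.02·20 + 1.76 = 122.16 dB.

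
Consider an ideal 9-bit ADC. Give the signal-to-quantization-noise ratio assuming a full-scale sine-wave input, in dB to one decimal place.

55.9 dB

SNR ≈ 6.02·N + 1.76 dB = 6.02·9 + 1.76 = 55.94 dB.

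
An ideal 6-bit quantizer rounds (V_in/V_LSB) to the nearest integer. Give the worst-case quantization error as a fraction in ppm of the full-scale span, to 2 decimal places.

7812.50 ppm

Rounding → worst-case error = ½ LSB = V_FS/2^7, so 1e+06/128 = 7812.5 ppm of full scale.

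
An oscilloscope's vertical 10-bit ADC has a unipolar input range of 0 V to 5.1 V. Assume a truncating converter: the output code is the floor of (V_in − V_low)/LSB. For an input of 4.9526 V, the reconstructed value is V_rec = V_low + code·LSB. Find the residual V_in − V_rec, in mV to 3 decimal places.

Step size: 5.1 V ÷ 2^10 = 4.980 mV.
(V_in − V_low)/LSB = (4.9526 − 0)/0.00498047 = 994.4044 → code 994 (floor).
V_rec = 0 + 994·0.00498047 = 4.9505859 V.
Difference: 0.00201406 V → 2.014 mV.

2.014 mV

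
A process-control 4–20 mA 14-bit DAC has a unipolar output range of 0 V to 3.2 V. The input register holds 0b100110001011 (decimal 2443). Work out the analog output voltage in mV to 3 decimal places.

477.148 mV

LSB = 3.2 V / 2^14 = 195.31 µV.
Code 0b100110001011 = 2443 decimal.
V_out = 0 + 2443 × 0.000195313 V = 0.477148 V.
= 477.148 mV.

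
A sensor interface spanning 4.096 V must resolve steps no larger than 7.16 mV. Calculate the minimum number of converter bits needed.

10 bits

Number of steps required ≥ 4.096 V / 7.16 mV = 572.07.
Need 2^N ≥ 572.07; 2^9 = 512, 2^10 = 1024.
Minimum N = 10.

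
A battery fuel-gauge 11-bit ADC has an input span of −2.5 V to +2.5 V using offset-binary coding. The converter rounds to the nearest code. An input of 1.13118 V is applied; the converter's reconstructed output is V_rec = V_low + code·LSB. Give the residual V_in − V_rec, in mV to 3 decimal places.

0.809 mV

LSB = 5/2^11 = 2.441 mV.
(1.13118 − (−2.5))/0.00244141 = 1487.3313; round gives code 1487.
V_rec = (−2.5) + 1487·0.00244141 = 1.1303711 V.
V_in − V_rec = 0.000808906 V = 0.809 mV.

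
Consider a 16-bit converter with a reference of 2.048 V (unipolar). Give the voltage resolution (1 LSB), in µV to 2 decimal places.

31.25 µV

Full-scale span = 2.048 V.
LSB = 2.048 / 2^16 = 2.048 / 65536 = 3.125e-05 V = 31.25 µV.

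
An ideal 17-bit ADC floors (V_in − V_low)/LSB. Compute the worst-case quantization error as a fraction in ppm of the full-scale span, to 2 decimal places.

7.63 ppm

Truncating → worst-case error = 1 LSB = V_FS/2^17, so 1e+06/131072 = 7.62939 ppm of full scale.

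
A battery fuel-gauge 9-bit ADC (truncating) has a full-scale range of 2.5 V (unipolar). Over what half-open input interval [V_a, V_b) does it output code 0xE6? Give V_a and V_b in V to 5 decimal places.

[1.12305 V, 1.12793 V)

LSB = 2.5/2^9 = 4.883 mV.
Code 0xE6 = 230 decimal.
V_a = V_low + 230·LSB = 1.12305 V; V_b = V_low + 231·LSB = 1.12793 V.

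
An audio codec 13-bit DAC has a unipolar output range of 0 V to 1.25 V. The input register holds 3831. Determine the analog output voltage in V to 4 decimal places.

0.5846 V

LSB = 1.25 V / 2^13 = 152.59 µV.
V_out = 0 + 3831 × 0.000152588 V = 0.584564 V.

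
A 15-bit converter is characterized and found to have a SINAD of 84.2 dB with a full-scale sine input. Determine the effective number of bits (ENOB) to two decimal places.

ENOB = (SINAD − 1.76) / 6.02 = (84.2 − 1.76)/6.02 = 13.694.

13.69 bits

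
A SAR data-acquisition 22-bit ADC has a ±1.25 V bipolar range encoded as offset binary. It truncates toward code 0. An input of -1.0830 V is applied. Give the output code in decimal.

code 280179

LSB = 2.5 V / 4194304 = 0.60 µV.
Input sits at 280179.507 steps above V_low.
Floor → code 280179.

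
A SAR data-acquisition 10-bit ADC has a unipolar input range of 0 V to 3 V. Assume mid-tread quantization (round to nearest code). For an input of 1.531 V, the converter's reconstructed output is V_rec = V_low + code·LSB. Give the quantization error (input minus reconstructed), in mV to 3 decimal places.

Step size: 3 V ÷ 2^10 = 2.930 mV.
(1.531 − 0)/0.00292969 = 522.5813; round gives code 523.
V_rec = 0 + 523·0.00292969 = 1.5322266 V.
Error = 1.531 − 1.5322266 = -0.00122656 V = -1.227 mV.

-1.227 mV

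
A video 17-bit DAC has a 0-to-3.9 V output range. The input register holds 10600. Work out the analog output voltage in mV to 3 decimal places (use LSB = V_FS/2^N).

315.399 mV

LSB = 3.9 V / 2^17 = 29.75 µV.
V_out = 0 + 10600 × 2.97546e-05 V = 0.315399 V.
= 315.399 mV.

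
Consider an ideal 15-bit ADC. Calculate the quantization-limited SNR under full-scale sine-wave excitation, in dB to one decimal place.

92.1 dB

SNR ≈ 6.02·N + 1.76 dB = 6.02·15 + 1.76 = 92.06 dB.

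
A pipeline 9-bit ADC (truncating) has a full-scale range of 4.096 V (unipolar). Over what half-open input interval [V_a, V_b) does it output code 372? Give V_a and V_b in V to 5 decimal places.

[2.97600 V, 2.98400 V)

LSB = 4.096/2^9 = 8.000 mV.
V_a = V_low + 372·LSB = 2.976 V; V_b = V_low + 373·LSB = 2.984 V.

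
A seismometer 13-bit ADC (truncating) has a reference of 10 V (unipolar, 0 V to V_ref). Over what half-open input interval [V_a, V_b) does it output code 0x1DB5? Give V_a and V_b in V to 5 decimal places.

LSB = 10/2^13 = 1.221 mV.
Code 0x1DB5 = 7605 decimal.
V_a = V_low + 7605·LSB = 9.28345 V; V_b = V_low + 7606·LSB = 9.28467 V.

[9.28345 V, 9.28467 V)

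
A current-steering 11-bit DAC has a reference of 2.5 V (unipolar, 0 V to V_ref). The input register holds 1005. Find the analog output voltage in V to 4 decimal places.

LSB = 2.5 V / 2^11 = 1.221 mV.
V_out = 0 + 1005 × 0.0012207 V = 1.22681 V.

1.2268 V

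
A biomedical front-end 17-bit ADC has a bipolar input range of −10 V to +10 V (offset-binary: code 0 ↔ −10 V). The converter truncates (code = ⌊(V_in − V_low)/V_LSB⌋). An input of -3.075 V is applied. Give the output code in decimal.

Full-scale span = 20 V; LSB = 20/2^17 = 152.59 µV.
Input sits at 45383.680 steps above V_low.
Floor → code 45383.

code 45383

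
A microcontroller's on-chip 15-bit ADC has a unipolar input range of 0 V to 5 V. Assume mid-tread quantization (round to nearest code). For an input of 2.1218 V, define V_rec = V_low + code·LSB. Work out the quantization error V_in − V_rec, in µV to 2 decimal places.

65.38 µV

Step size: 5 V ÷ 2^15 = 152.59 µV.
Scaled input = 13905.4285 LSBs, so code = 13905.
V_rec = 0 + 13905·0.000152588 = 2.1217346 V.
V_in − V_rec = 6.53809e-05 V = 65.38 µV.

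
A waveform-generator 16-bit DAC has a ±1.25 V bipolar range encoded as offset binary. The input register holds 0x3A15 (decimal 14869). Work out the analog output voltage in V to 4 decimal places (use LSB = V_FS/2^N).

-0.6828 V

LSB = 2.5 V / 2^16 = 38.15 µV.
Code 0x3A15 = 14869 decimal.
V_out = (−1.25) + 14869 × 3.8147e-05 V = -0.682793 V.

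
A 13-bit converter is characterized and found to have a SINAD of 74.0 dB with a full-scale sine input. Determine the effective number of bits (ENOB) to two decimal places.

ENOB = (SINAD − 1.76) / 6.02 = (74.0 − 1.76)/6.02 = 12.000.

12.00 bits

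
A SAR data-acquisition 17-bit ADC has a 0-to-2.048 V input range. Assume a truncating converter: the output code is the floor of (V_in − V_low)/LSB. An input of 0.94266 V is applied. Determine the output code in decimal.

LSB = 2.048 V / 131072 = 15.62 µV.
(0.94266 − 0) / 1.5625e-05 = 60330.240 LSBs.
⌊·⌋(60330.240) = 60330.

code 60330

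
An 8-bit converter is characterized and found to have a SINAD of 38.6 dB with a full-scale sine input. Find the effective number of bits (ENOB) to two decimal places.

ENOB = (SINAD − 1.76) / 6.02 = (38.6 − 1.76)/6.02 = 6.120.

6.12 bits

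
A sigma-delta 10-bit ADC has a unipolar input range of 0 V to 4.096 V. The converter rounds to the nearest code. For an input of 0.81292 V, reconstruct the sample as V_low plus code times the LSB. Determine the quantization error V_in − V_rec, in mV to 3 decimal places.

0.920 mV

One LSB is 4.096 V / 1024 = 4.000 mV.
(0.81292 − 0)/0.004 = 203.2300; round gives code 203.
Code 203 maps back to 0 + 203×0.004 V = 0.812 V.
Error = 0.81292 − 0.812 = 0.00092 V = 0.920 mV.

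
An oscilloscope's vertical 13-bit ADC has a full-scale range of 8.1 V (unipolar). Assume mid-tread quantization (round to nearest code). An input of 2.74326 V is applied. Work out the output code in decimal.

code 2774

LSB = 8.1 V / 8192 = 0.989 mV.
Input sits at 2774.418 steps above V_low.
round(2774.418) = 2774.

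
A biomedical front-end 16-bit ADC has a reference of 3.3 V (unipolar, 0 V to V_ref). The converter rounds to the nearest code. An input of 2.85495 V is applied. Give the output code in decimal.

code 56698

With 65536 levels over 3.3 V, one step is 50.35 µV.
(2.85495 − 0) / 5.0354e-05 = 56697.577 LSBs.
Round → code 56698.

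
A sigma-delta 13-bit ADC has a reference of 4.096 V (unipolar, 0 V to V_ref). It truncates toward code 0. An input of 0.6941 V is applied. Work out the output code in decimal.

With 8192 levels over 4.096 V, one step is 0.500 mV.
(0.6941 − 0) / 0.0005 = 1388.200 LSBs.
⌊·⌋(1388.200) = 1388.

code 1388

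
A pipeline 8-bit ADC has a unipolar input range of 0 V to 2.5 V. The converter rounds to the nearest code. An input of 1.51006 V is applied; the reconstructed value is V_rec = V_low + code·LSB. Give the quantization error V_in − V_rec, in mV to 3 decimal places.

LSB = 2.5/2^8 = 9.766 mV.
(1.51006 − 0)/0.00976562 = 154.6301; round gives code 155.
Reconstructed: 1.5136719 V.
V_in − V_rec = -0.00361188 V = -3.612 mV.

-3.612 mV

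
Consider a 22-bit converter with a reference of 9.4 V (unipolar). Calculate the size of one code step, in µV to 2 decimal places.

2.24 µV

Full-scale span = 9.4 V.
LSB = 9.4 / 2^22 = 9.4 / 4194304 = 2.24113e-06 V = 2.24 µV.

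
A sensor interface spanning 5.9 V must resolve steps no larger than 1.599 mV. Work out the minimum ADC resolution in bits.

Number of steps required ≥ 5.9 V / 1.599 mV = 3689.81.
Need 2^N ≥ 3689.81; 2^11 = 2048, 2^12 = 4096.
Minimum N = 12.

12 bits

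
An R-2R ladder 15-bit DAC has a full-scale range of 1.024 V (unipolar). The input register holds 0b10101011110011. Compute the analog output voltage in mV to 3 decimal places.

LSB = 1.024 V / 2^15 = 31.25 µV.
Code 0b10101011110011 = 10995 decimal.
V_out = 0 + 10995 × 3.125e-05 V = 0.343594 V.
= 343.594 mV.

343.594 mV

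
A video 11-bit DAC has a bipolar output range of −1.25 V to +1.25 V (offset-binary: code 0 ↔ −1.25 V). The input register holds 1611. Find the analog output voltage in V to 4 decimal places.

0.7166 V

LSB = 2.5 V / 2^11 = 1.221 mV.
V_out = (−1.25) + 1611 × 0.0012207 V = 0.716553 V.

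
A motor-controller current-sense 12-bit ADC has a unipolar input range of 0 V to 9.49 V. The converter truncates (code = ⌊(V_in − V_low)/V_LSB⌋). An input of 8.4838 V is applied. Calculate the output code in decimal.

code 3661

With 4096 levels over 9.49 V, one step is 2.317 mV.
(8.4838 − 0) / 0.00231689 = 3661.712 LSBs.
Floor → code 3661.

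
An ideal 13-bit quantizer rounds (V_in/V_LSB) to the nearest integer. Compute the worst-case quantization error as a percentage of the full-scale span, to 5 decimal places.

0.00610 %

Rounding → worst-case error = ½ LSB = V_FS/2^14, so 100/16384 = 0.00610352 % of full scale.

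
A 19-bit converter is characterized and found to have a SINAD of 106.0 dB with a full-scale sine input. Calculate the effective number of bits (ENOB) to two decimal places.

ENOB = (SINAD − 1.76) / 6.02 = (106.0 − 1.76)/6.02 = 17.316.

17.32 bits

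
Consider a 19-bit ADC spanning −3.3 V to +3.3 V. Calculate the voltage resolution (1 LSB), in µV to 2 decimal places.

Full-scale span = 6.6 V.
LSB = 6.6 / 2^19 = 6.6 / 524288 = 1.25885e-05 V = 12.59 µV.

12.59 µV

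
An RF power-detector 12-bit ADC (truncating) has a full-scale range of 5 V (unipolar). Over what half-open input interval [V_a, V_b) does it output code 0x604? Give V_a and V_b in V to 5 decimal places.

LSB = 5/2^12 = 1.221 mV.
Code 0x604 = 1540 decimal.
V_a = V_low + 1540·LSB = 1.87988 V; V_b = V_low + 1541·LSB = 1.8811 V.

[1.87988 V, 1.88110 V)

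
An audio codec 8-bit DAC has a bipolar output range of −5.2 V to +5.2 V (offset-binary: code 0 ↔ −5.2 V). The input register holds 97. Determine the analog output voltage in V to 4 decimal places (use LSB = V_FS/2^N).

LSB = 10.4 V / 2^8 = 40.625 mV.
V_out = (−5.2) + 97 × 0.040625 V = -1.25937 V.

-1.2594 V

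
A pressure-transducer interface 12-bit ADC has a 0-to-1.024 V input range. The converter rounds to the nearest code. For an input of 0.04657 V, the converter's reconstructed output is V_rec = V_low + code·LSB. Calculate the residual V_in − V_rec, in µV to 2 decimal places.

70.00 µV

LSB = 1.024/2^12 = 250.00 µV.
Scaled input = 186.2800 LSBs, so code = 186.
Reconstructed: 0.0465 V.
Error = 0.04657 − 0.0465 = 7e-05 V = 70.00 µV.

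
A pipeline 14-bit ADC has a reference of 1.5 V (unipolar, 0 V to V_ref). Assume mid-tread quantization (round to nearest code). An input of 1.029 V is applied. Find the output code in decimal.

code 11239

With 16384 levels over 1.5 V, one step is 91.55 µV.
(V_in − V_low)/LSB = (1.029 − 0) / 9.15527e-05 = 11239.424.
Round → code 11239.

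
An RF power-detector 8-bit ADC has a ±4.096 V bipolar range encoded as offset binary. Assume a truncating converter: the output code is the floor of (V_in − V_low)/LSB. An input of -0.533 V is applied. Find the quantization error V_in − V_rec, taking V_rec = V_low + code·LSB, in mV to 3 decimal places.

LSB = 8.192/2^8 = 32.000 mV.
(-0.533 − (−4.096))/0.032 = 111.3438; ⌊·⌋ gives code 111.
Code 111 maps back to (−4.096) + 111×0.032 V = -0.544 V.
V_in − V_rec = 0.011 V = 11.000 mV.

11.000 mV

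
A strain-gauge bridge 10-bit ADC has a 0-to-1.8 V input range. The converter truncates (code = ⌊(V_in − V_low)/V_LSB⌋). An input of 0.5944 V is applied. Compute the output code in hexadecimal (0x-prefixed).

With 1024 levels over 1.8 V, one step is 1.758 mV.
Input sits at 338.148 steps above V_low.
Floor → code 338.
In hexadecimal (0x-prefixed): 0x152.

code 0x152 (decimal 338)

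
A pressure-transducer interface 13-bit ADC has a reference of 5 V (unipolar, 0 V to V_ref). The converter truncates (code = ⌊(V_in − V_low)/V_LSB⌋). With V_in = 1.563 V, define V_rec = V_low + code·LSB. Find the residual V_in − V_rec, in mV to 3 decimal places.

0.500 mV

One LSB is 5 V / 8192 = 0.610 mV.
Scaled input = 2560.8192 LSBs, so code = 2560.
Reconstructed: 1.5625 V.
V_in − V_rec = 0.0005 V = 0.500 mV.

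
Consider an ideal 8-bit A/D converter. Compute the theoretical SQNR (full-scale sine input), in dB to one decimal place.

49.9 dB

SNR ≈ 6.02·N + 1.76 dB = 6.02·8 + 1.76 = 49.92 dB.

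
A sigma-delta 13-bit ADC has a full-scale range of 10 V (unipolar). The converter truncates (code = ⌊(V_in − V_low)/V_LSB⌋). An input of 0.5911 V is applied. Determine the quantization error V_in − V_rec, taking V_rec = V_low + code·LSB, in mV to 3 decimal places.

0.280 mV

One LSB is 10 V / 8192 = 1.221 mV.
(0.5911 − 0)/0.0012207 = 484.2291; ⌊·⌋ gives code 484.
Reconstructed: 0.59082031 V.
Difference: 0.000279687 V → 0.280 mV.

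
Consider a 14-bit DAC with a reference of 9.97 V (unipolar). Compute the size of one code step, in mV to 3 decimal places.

Full-scale span = 9.97 V.
LSB = 9.97 / 2^14 = 9.97 / 16384 = 0.000608521 V = 0.609 mV.

0.609 mV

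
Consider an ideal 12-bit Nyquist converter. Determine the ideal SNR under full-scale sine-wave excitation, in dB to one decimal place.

74.0 dB

SNR ≈ 6.02·N + 1.76 dB = 6.02·12 + 1.76 = 74.00 dB.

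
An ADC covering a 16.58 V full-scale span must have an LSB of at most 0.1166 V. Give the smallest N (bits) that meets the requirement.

8 bits

Number of steps required ≥ 16.58 V / 0.1166 V = 142.20.
Need 2^N ≥ 142.20; 2^7 = 128, 2^8 = 256.
Minimum N = 8.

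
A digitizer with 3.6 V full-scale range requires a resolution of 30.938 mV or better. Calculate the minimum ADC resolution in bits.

7 bits

Number of steps required ≥ 3.6 V / 30.938 mV = 116.36.
Need 2^N ≥ 116.36; 2^6 = 64, 2^7 = 128.
Minimum N = 7.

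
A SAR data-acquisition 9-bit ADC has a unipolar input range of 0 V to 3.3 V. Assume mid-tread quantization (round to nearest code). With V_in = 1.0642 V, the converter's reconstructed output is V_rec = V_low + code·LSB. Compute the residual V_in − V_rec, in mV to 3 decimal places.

0.723 mV

LSB = 3.3/2^9 = 6.445 mV.
Scaled input = 165.1122 LSBs, so code = 165.
Reconstructed: 1.0634766 V.
Difference: 0.000723438 V → 0.723 mV.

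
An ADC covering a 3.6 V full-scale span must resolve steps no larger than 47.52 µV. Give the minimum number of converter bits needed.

Number of steps required ≥ 3.6 V / 47.52 µV = 75757.58.
Need 2^N ≥ 75757.58; 2^16 = 65536, 2^17 = 131072.
Minimum N = 17.

17 bits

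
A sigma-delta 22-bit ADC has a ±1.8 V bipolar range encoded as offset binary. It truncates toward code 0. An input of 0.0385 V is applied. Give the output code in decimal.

code 2142007

With 4194304 levels over 3.6 V, one step is 0.86 µV.
Input sits at 2142007.751 steps above V_low.
⌊·⌋(2142007.751) = 2142007.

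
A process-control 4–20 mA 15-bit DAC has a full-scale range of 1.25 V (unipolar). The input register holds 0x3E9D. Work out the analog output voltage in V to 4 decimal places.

0.6115 V

LSB = 1.25 V / 2^15 = 38.15 µV.
Code 0x3E9D = 16029 decimal.
V_out = 0 + 16029 × 3.8147e-05 V = 0.611458 V.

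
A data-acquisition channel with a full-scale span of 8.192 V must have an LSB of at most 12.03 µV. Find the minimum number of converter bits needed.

Number of steps required ≥ 8.192 V / 12.03 µV = 680964.26.
Need 2^N ≥ 680964.26; 2^19 = 524288, 2^20 = 1048576.
Minimum N = 20.

20 bits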